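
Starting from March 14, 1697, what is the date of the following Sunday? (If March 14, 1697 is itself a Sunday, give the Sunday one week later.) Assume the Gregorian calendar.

March 17, 1697

Mar 14, 1697 is a Thursday.
From Thursday to the next Sunday is 3 days.
Mar 14, 1697 + 3 = Mar 17, 1697.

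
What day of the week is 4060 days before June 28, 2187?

Thursday

First find the weekday of Jun 28, 2187. Doomsday rule: the anchor day for the 2100s is Sunday. For year 87: 87÷12 = 7 r 3, and 3÷4 = 0, so 7+3+0 = 10.
Sunday + 10 ≡ Wednesday — that's 2187's doomsday.
In June the doomsday date is Jun 6.
Jun 28 is 22 days after Jun 6; 22 mod 7 = 1, so Wednesday + 1 = Thursday.
4060 mod 7 = 0, so 4060 days before a Thursday is Thursday − 0 = Thursday.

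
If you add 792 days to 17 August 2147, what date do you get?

+366 (one year; includes Feb 29, 2148) → Aug 17, 2148 (426 left).
+365 (one year) → Aug 17, 2149 (61 left).
Aug has 31 days: +15 → Sep 1, 2149 (46 left).
Sep has 30 days: +30 → Oct 1, 2149 (16 left).
+16 → Oct 17, 2149.

October 17, 2149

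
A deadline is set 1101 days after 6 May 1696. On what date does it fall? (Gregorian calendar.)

May 12, 1699

+365 (one year) → May 6, 1697 (736 left).
+365 (one year) → May 6, 1698 (371 left).
May has 31 days: +26 → Jun 1, 1698 (345 left).
Jun has 30 days: +30 → Jul 1, 1698 (315 left).
Jul has 31 days: +31 → Aug 1, 1698 (284 left).
Aug has 31 days: +31 → Sep 1, 1698 (253 left).
Sep has 30 days: +30 → Oct 1, 1698 (223 left).
Oct has 31 days: +31 → Nov 1, 1698 (192 left).
Nov has 30 days: +30 → Dec 1, 1698 (162 left).
Dec has 31 days: +31 → Jan 1, 1699 (131 left).
Jan has 31 days: +31 → Feb 1, 1699 (100 left).
Feb has 28 days: +28 → Mar 1, 1699 (72 left).
Mar has 31 days: +31 → Apr 1, 1699 (41 left).
Apr has 30 days: +30 → May 1, 1699 (11 left).
+11 → May 12, 1699.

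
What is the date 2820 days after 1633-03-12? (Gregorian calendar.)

+365 (one year) → Mar 12, 1634 (2455 left).
+365 (one year) → Mar 12, 1635 (2090 left).
+366 (one year; includes Feb 29, 1636) → Mar 12, 1636 (1724 left).
+365 (one year) → Mar 12, 1637 (1359 left).
+365 (one year) → Mar 12, 1638 (994 left).
+365 (one year) → Mar 12, 1639 (629 left).
+366 (one year; includes Feb 29, 1640) → Mar 12, 1640 (263 left).
Mar has 31 days: +20 → Apr 1, 1640 (243 left).
Apr has 30 days: +30 → May 1, 1640 (213 left).
May has 31 days: +31 → Jun 1, 1640 (182 left).
Jun has 30 days: +30 → Jul 1, 1640 (152 left).
Jul has 31 days: +31 → Aug 1, 1640 (121 left).
Aug has 31 days: +31 → Sep 1, 1640 (90 left).
Sep has 30 days: +30 → Oct 1, 1640 (60 left).
Oct has 31 days: +31 → Nov 1, 1640 (29 left).
+29 → Nov 30, 1640.

November 30, 1640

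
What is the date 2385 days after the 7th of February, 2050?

August 19, 2056

+365 (one year) → Feb 7, 2051 (2020 left).
+365 (one year) → Feb 7, 2052 (1655 left).
+366 (one year; includes Feb 29, 2052) → Feb 7, 2053 (1289 left).
+365 (one year) → Feb 7, 2054 (924 left).
+365 (one year) → Feb 7, 2055 (559 left).
+365 (one year) → Feb 7, 2056 (194 left).
Feb has 29 days: +23 → Mar 1, 2056 (171 left).
Mar has 31 days: +31 → Apr 1, 2056 (140 left).
Apr has 30 days: +30 → May 1, 2056 (110 left).
May has 31 days: +31 → Jun 1, 2056 (79 left).
Jun has 30 days: +30 → Jul 1, 2056 (49 left).
Jul has 31 days: +31 → Aug 1, 2056 (18 left).
+18 → Aug 19, 2056.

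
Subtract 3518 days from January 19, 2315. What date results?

June 2, 2305

−365 (one year) → Jan 19, 2314 (3153 left).
−365 (one year) → Jan 19, 2313 (2788 left).
−366 (one year; includes Feb 29, 2312) → Jan 19, 2312 (2422 left).
−365 (one year) → Jan 19, 2311 (2057 left).
−365 (one year) → Jan 19, 2310 (1692 left).
−365 (one year) → Jan 19, 2309 (1327 left).
−366 (one year; includes Feb 29, 2308) → Jan 19, 2308 (961 left).
−365 (one year) → Jan 19, 2307 (596 left).
−365 (one year) → Jan 19, 2306 (231 left).
−19 → Dec 31, 2305 (end of Dec, 31 days; 212 left).
−31 → Nov 30, 2305 (end of Nov, 30 days; 181 left).
−30 → Oct 31, 2305 (end of Oct, 31 days; 151 left).
−31 → Sep 30, 2305 (end of Sep, 30 days; 120 left).
−30 → Aug 31, 2305 (end of Aug, 31 days; 90 left).
−31 → Jul 31, 2305 (end of Jul, 31 days; 59 left).
−31 → Jun 30, 2305 (end of Jun, 30 days; 28 left).
−28 → Jun 2, 2305.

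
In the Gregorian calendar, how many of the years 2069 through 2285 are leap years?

Multiples of 4 in [2069,2285]: 54.
Of those, multiples of 100: 2 (not leap unless ÷400).
Multiples of 400: 0.
Leap years = 54 − 2 + 0 = 52.

52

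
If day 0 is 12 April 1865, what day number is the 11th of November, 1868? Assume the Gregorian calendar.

Apr 12, 1865 → Apr 12, 1866: 365 days.
Apr 12, 1866 → Apr 12, 1867: 365 days.
Apr 12, 1867 → Apr 12, 1868: 366 days (Feb 29, 1868 is in that span).
Apr 12, 1868 → May 12, 1868: 30 days (April has 30).
May 12, 1868 → Jun 12, 1868: 31 days (May has 31).
Jun 12, 1868 → Jul 12, 1868: 30 days (June has 30).
Jul 12, 1868 → Aug 12, 1868: 31 days (July has 31).
Aug 12, 1868 → Sep 12, 1868: 31 days (August has 31).
Sep 12, 1868 → Oct 12, 1868: 30 days (September has 30).
Oct 12, 1868 → Nov 11, 1868: 30 days.
Total: 1309 days.

1309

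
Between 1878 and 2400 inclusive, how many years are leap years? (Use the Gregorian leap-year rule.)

Multiples of 4 in [1878,2400]: 131.
Of those, multiples of 100: 6 (not leap unless ÷400).
Multiples of 400: 2.
Leap years = 131 − 6 + 2 = 127.

127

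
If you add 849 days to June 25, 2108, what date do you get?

+365 (one year) → Jun 25, 2109 (484 left).
+365 (one year) → Jun 25, 2110 (119 left).
Jun has 30 days: +6 → Jul 1, 2110 (113 left).
Jul has 31 days: +31 → Aug 1, 2110 (82 left).
Aug has 31 days: +31 → Sep 1, 2110 (51 left).
Sep has 30 days: +30 → Oct 1, 2110 (21 left).
+21 → Oct 22, 2110.

October 22, 2110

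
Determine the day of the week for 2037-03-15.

Doomsday rule: the anchor day for the 2000s is Tuesday. For year 37: 37÷12 = 3 r 1, and 1÷4 = 0, so 3+1+0 = 4.
Tuesday + 4 ≡ Saturday — that's 2037's doomsday.
In March the doomsday date is Mar 14.
Mar 15 is 1 day after Mar 14; 1 mod 7 = 1, so Saturday + 1 = Sunday.

Sunday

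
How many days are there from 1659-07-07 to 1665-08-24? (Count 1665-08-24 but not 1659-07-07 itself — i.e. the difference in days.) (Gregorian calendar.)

Jul 7, 1659 → Jul 7, 1660: 366 days (Feb 29, 1660 is in that span).
Jul 7, 1660 → Jul 7, 1661: 365 days.
Jul 7, 1661 → Jul 7, 1662: 365 days.
Jul 7, 1662 → Jul 7, 1663: 365 days.
Jul 7, 1663 → Jul 7, 1664: 366 days (Feb 29, 1664 is in that span).
Jul 7, 1664 → Jul 7, 1665: 365 days.
Jul 7, 1665 → Aug 7, 1665: 31 days (July has 31).
Aug 7, 1665 → Aug 24, 1665: 17 days.
Total: 2240 days.

2240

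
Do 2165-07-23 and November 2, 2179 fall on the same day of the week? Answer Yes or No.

Yes

From Jul 23, 2165 to Nov 2, 2179 is 5215 days.
5215 mod 7 = 0, so they are the same weekday.
(Jul 23, 2165 is a Tuesday; Nov 2, 2179 is a Tuesday.)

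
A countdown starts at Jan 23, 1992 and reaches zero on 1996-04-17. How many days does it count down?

1546

Jan 23, 1992 → Jan 23, 1993: 366 days (Feb 29, 1992 is in that span).
Jan 23, 1993 → Jan 23, 1994: 365 days.
Jan 23, 1994 → Jan 23, 1995: 365 days.
Jan 23, 1995 → Jan 23, 1996: 365 days.
Jan 23, 1996 → Feb 23, 1996: 31 days (January has 31).
Feb 23, 1996 → Mar 23, 1996: 29 days (February has 29).
Mar 23, 1996 → Apr 17, 1996: 25 days.
Total: 1546 days.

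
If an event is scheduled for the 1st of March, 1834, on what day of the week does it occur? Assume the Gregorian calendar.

Saturday

Doomsday rule: the anchor day for the 1800s is Friday. For year 34: 34÷12 = 2 r 10, and 10÷4 = 2, so 2+10+2 = 14.
Friday + 14 ≡ Friday — that's 1834's doomsday.
In March the doomsday date is Mar 14.
Mar 1 is 13 days before Mar 14; 13 mod 7 = 6, so Friday − 6 = Saturday.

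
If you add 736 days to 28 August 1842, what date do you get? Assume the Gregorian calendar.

September 2, 1844

+365 (one year) → Aug 28, 1843 (371 left).
Aug has 31 days: +4 → Sep 1, 1843 (367 left).
Sep has 30 days: +30 → Oct 1, 1843 (337 left).
Oct has 31 days: +31 → Nov 1, 1843 (306 left).
Nov has 30 days: +30 → Dec 1, 1843 (276 left).
Dec has 31 days: +31 → Jan 1, 1844 (245 left).
Jan has 31 days: +31 → Feb 1, 1844 (214 left).
Feb has 29 days: +29 → Mar 1, 1844 (185 left).
Mar has 31 days: +31 → Apr 1, 1844 (154 left).
Apr has 30 days: +30 → May 1, 1844 (124 left).
May has 31 days: +31 → Jun 1, 1844 (93 left).
Jun has 30 days: +30 → Jul 1, 1844 (63 left).
Jul has 31 days: +31 → Aug 1, 1844 (32 left).
Aug has 31 days: +31 → Sep 1, 1844 (1 left).
+1 → Sep 2, 1844.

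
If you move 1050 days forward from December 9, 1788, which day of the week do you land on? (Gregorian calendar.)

Tuesday

Dec 9, 1788 is a Tuesday.
1050 mod 7 = 0, so 1050 days after a Tuesday is Tuesday + 0 = Tuesday.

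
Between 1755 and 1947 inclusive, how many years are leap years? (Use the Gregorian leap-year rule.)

46

Multiples of 4 in [1755,1947]: 48.
Of those, multiples of 100: 2 (not leap unless ÷400).
Multiples of 400: 0.
Leap years = 48 − 2 + 0 = 46.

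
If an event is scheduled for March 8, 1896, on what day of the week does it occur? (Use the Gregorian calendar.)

Doomsday rule: the anchor day for the 1800s is Friday. For year 96: 96÷12 = 8 r 0, and 0÷4 = 0, so 8+0+0 = 8.
Friday + 8 ≡ Saturday — that's 1896's doomsday.
In March the doomsday date is Mar 14.
Mar 8 is 6 days before Mar 14; 6 mod 7 = 6, so Saturday − 6 = Sunday.

Sunday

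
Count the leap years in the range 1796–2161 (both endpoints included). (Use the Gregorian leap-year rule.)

Multiples of 4 in [1796,2161]: 92.
Of those, multiples of 100: 4 (not leap unless ÷400).
Multiples of 400: 1.
Leap years = 92 − 4 + 1 = 89.

89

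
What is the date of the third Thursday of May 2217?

May 1, 2217 is a Thursday.
The first Thursday is therefore May 1 (same day).
The third Thursday is 1 + 2×7 = May 15.

May 15, 2217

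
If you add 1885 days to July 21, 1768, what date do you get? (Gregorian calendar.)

+365 (one year) → Jul 21, 1769 (1520 left).
+365 (one year) → Jul 21, 1770 (1155 left).
+365 (one year) → Jul 21, 1771 (790 left).
+366 (one year; includes Feb 29, 1772) → Jul 21, 1772 (424 left).
+365 (one year) → Jul 21, 1773 (59 left).
Jul has 31 days: +11 → Aug 1, 1773 (48 left).
Aug has 31 days: +31 → Sep 1, 1773 (17 left).
+17 → Sep 18, 1773.

September 18, 1773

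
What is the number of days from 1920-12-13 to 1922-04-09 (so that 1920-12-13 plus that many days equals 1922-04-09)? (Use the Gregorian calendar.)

482

Dec 13, 1920 → Dec 13, 1921: 365 days.
Dec 13, 1921 → Jan 13, 1922: 31 days (December has 31).
Jan 13, 1922 → Feb 13, 1922: 31 days (January has 31).
Feb 13, 1922 → Mar 13, 1922: 28 days (February has 28).
Mar 13, 1922 → Apr 9, 1922: 27 days.
Total: 482 days.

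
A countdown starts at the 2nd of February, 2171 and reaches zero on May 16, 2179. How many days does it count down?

Feb 2, 2171 → Feb 2, 2172: 365 days.
Feb 2, 2172 → Feb 2, 2173: 366 days (Feb 29, 2172 is in that span).
Feb 2, 2173 → Feb 2, 2174: 365 days.
Feb 2, 2174 → Feb 2, 2175: 365 days.
Feb 2, 2175 → Feb 2, 2176: 365 days.
Feb 2, 2176 → Feb 2, 2177: 366 days (Feb 29, 2176 is in that span).
Feb 2, 2177 → Feb 2, 2178: 365 days.
Feb 2, 2178 → Feb 2, 2179: 365 days.
Feb 2, 2179 → Mar 2, 2179: 28 days (February has 28).
Mar 2, 2179 → Apr 2, 2179: 31 days (March has 31).
Apr 2, 2179 → May 2, 2179: 30 days (April has 30).
May 2, 2179 → May 16, 2179: 14 days.
Total: 3025 days.

3025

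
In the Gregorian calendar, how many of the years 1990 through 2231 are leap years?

58

Multiples of 4 in [1990,2231]: 60.
Of those, multiples of 100: 3 (not leap unless ÷400).
Multiples of 400: 1.
Leap years = 60 − 3 + 1 = 58.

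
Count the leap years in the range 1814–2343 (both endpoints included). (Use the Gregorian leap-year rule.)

128

Multiples of 4 in [1814,2343]: 132.
Of those, multiples of 100: 5 (not leap unless ÷400).
Multiples of 400: 1.
Leap years = 132 − 5 + 1 = 128.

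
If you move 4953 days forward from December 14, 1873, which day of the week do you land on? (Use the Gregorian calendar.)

Thursday

First find the weekday of Dec 14, 1873. Doomsday rule: the anchor day for the 1800s is Friday. For year 73: 73÷12 = 6 r 1, and 1÷4 = 0, so 6+1+0 = 7.
Friday + 7 ≡ Friday — that's 1873's doomsday.
In December the doomsday date is Dec 12.
Dec 14 is 2 days after Dec 12; 2 mod 7 = 2, so Friday + 2 = Sunday.
4953 mod 7 = 4, so 4953 days after a Sunday is Sunday + 4 = Thursday.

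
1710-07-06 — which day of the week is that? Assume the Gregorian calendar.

Sunday

Doomsday rule: the anchor day for the 1700s is Sunday. For year 10: 10÷12 = 0 r 10, and 10÷4 = 2, so 0+10+2 = 12.
Sunday + 12 ≡ Friday — that's 1710's doomsday.
In July the doomsday date is Jul 11.
Jul 6 is 5 days before Jul 11; 5 mod 7 = 5, so Friday − 5 = Sunday.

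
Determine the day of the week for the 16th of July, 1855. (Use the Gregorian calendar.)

Monday

January 1, 1855 is a Monday.
Jan 1, 1855 → Feb 1, 1855: 31 days (January has 31).
Feb 1, 1855 → Mar 1, 1855: 28 days (February has 28).
Mar 1, 1855 → Apr 1, 1855: 31 days (March has 31).
Apr 1, 1855 → May 1, 1855: 30 days (April has 30).
May 1, 1855 → Jun 1, 1855: 31 days (May has 31).
Jun 1, 1855 → Jul 1, 1855: 30 days (June has 30).
Jul 1, 1855 → Jul 16, 1855: 15 days.
Total: 196 days.
196 mod 7 = 0, so Monday + 0 = Monday.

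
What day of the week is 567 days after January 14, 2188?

Monday

Jan 14, 2188 is a Monday.
567 mod 7 = 0, so 567 days after a Monday is Monday + 0 = Monday.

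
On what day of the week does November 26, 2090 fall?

January 1, 2090 is a Sunday.
Jan 1, 2090 → Feb 1, 2090: 31 days (January has 31).
Feb 1, 2090 → Mar 1, 2090: 28 days (February has 28).
Mar 1, 2090 → Apr 1, 2090: 31 days (March has 31).
Apr 1, 2090 → May 1, 2090: 30 days (April has 30).
May 1, 2090 → Jun 1, 2090: 31 days (May has 31).
Jun 1, 2090 → Jul 1, 2090: 30 days (June has 30).
Jul 1, 2090 → Aug 1, 2090: 31 days (July has 31).
Aug 1, 2090 → Sep 1, 2090: 31 days (August has 31).
Sep 1, 2090 → Oct 1, 2090: 30 days (September has 30).
Oct 1, 2090 → Nov 1, 2090: 31 days (October has 31).
Nov 1, 2090 → Nov 26, 2090: 25 days.
Total: 329 days.
329 mod 7 = 0, so Sunday + 0 = Sunday.

Sunday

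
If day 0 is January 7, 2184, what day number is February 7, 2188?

1492

Jan 7, 2184 → Jan 7, 2185: 366 days (Feb 29, 2184 is in that span).
Jan 7, 2185 → Jan 7, 2186: 365 days.
Jan 7, 2186 → Jan 7, 2187: 365 days.
Jan 7, 2187 → Feb 7, 2187: 31 days (January has 31).
Feb 7, 2187 → Mar 7, 2187: 28 days (February has 28).
Mar 7, 2187 → Apr 7, 2187: 31 days (March has 31).
Apr 7, 2187 → May 7, 2187: 30 days (April has 30).
May 7, 2187 → Jun 7, 2187: 31 days (May has 31).
Jun 7, 2187 → Jul 7, 2187: 30 days (June has 30).
Jul 7, 2187 → Aug 7, 2187: 31 days (July has 31).
Aug 7, 2187 → Sep 7, 2187: 31 days (August has 31).
Sep 7, 2187 → Oct 7, 2187: 30 days (September has 30).
Oct 7, 2187 → Nov 7, 2187: 31 days (October has 31).
Nov 7, 2187 → Dec 7, 2187: 30 days (November has 30).
Dec 7, 2187 → Jan 7, 2188: 31 days (December has 31).
Jan 7, 2188 → Feb 7, 2188: 31 days.
Total: 1492 days.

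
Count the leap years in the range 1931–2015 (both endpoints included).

Multiples of 4 in [1931,2015]: 21.
Of those, multiples of 100: 1 (not leap unless ÷400).
Multiples of 400: 1.
Leap years = 21 − 1 + 1 = 21.

21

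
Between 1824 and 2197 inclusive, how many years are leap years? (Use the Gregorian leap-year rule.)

92

Multiples of 4 in [1824,2197]: 94.
Of those, multiples of 100: 3 (not leap unless ÷400).
Multiples of 400: 1.
Leap years = 94 − 3 + 1 = 92.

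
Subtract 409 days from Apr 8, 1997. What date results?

February 24, 1996

−365 (one year) → Apr 8, 1996 (44 left).
−8 → Mar 31, 1996 (end of Mar, 31 days; 36 left).
−31 → Feb 29, 1996 (end of Feb, 29 days; 5 left).
−5 → Feb 24, 1996.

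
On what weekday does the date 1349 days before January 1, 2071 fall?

Jan 1, 2071 is a Thursday.
1349 mod 7 = 5, so 1349 days before a Thursday is Thursday − 5 = Saturday.

Saturday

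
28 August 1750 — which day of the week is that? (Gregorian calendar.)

Friday

Doomsday rule: the anchor day for the 1700s is Sunday. For year 50: 50÷12 = 4 r 2, and 2÷4 = 0, so 4+2+0 = 6.
Sunday + 6 ≡ Saturday — that's 1750's doomsday.
In August the doomsday date is Aug 8.
Aug 28 is 20 days after Aug 8; 20 mod 7 = 6, so Saturday + 6 = Friday.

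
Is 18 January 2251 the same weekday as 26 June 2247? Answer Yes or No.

Yes

From Jun 26, 2247 to Jan 18, 2251 is 1302 days.
1302 mod 7 = 0, so they are the same weekday.
(Jun 26, 2247 is a Saturday; Jan 18, 2251 is a Saturday.)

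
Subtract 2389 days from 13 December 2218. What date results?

−365 (one year) → Dec 13, 2217 (2024 left).
−365 (one year) → Dec 13, 2216 (1659 left).
−366 (one year; includes Feb 29, 2216) → Dec 13, 2215 (1293 left).
−365 (one year) → Dec 13, 2214 (928 left).
−365 (one year) → Dec 13, 2213 (563 left).
−365 (one year) → Dec 13, 2212 (198 left).
−13 → Nov 30, 2212 (end of Nov, 30 days; 185 left).
−30 → Oct 31, 2212 (end of Oct, 31 days; 155 left).
−31 → Sep 30, 2212 (end of Sep, 30 days; 124 left).
−30 → Aug 31, 2212 (end of Aug, 31 days; 94 left).
−31 → Jul 31, 2212 (end of Jul, 31 days; 63 left).
−31 → Jun 30, 2212 (end of Jun, 30 days; 32 left).
−30 → May 31, 2212 (end of May, 31 days; 2 left).
−2 → May 29, 2212.

May 29, 2212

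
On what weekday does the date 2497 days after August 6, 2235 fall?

Aug 6, 2235 is a Thursday.
2497 mod 7 = 5, so 2497 days after a Thursday is Thursday + 5 = Tuesday.

Tuesday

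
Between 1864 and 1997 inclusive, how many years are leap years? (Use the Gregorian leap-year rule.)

33

Multiples of 4 in [1864,1997]: 34.
Of those, multiples of 100: 1 (not leap unless ÷400).
Multiples of 400: 0.
Leap years = 34 − 1 + 0 = 33.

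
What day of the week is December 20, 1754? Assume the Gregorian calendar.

Doomsday rule: the anchor day for the 1700s is Sunday. For year 54: 54÷12 = 4 r 6, and 6÷4 = 1, so 4+6+1 = 11.
Sunday + 11 ≡ Thursday — that's 1754's doomsday.
In December the doomsday date is Dec 12.
Dec 20 is 8 days after Dec 12; 8 mod 7 = 1, so Thursday + 1 = Friday.

Friday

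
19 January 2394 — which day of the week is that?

Wednesday

Doomsday rule: the anchor day for the 2300s is Wednesday. For year 94: 94÷12 = 7 r 10, and 10÷4 = 2, so 7+10+2 = 19.
Wednesday + 19 ≡ Monday — that's 2394's doomsday.
In January the doomsday date is Jan 3 (2394 is not a leap year).
Jan 19 is 16 days after Jan 3; 16 mod 7 = 2, so Monday + 2 = Wednesday.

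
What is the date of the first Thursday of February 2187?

February 1, 2187 is a Thursday.
The first Thursday is therefore February 1 (same day).

February 1, 2187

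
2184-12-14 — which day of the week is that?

Doomsday rule: the anchor day for the 2100s is Sunday. For year 84: 84÷12 = 7 r 0, and 0÷4 = 0, so 7+0+0 = 7.
Sunday + 7 ≡ Sunday — that's 2184's doomsday.
In December the doomsday date is Dec 12.
Dec 14 is 2 days after Dec 12; 2 mod 7 = 2, so Sunday + 2 = Tuesday.

Tuesday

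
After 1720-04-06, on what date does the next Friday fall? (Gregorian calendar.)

April 12, 1720

Apr 6, 1720 is a Saturday.
From Saturday to the next Friday is 6 days.
Apr 6, 1720 + 6 = Apr 12, 1720.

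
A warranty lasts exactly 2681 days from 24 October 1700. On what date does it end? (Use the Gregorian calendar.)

+365 (one year) → Oct 24, 1701 (2316 left).
+365 (one year) → Oct 24, 1702 (1951 left).
+365 (one year) → Oct 24, 1703 (1586 left).
+366 (one year; includes Feb 29, 1704) → Oct 24, 1704 (1220 left).
+365 (one year) → Oct 24, 1705 (855 left).
+365 (one year) → Oct 24, 1706 (490 left).
+365 (one year) → Oct 24, 1707 (125 left).
Oct has 31 days: +8 → Nov 1, 1707 (117 left).
Nov has 30 days: +30 → Dec 1, 1707 (87 left).
Dec has 31 days: +31 → Jan 1, 1708 (56 left).
Jan has 31 days: +31 → Feb 1, 1708 (25 left).
+25 → Feb 26, 1708.

February 26, 1708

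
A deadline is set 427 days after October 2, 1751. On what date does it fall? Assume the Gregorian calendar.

+366 (one year; includes Feb 29, 1752) → Oct 2, 1752 (61 left).
Oct has 31 days: +30 → Nov 1, 1752 (31 left).
Nov has 30 days: +30 → Dec 1, 1752 (1 left).
+1 → Dec 2, 1752.

December 2, 1752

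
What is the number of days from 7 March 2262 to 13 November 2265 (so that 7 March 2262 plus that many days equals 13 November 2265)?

Mar 7, 2262 → Mar 7, 2263: 365 days.
Mar 7, 2263 → Mar 7, 2264: 366 days (Feb 29, 2264 is in that span).
Mar 7, 2264 → Mar 7, 2265: 365 days.
Mar 7, 2265 → Apr 7, 2265: 31 days (March has 31).
Apr 7, 2265 → May 7, 2265: 30 days (April has 30).
May 7, 2265 → Jun 7, 2265: 31 days (May has 31).
Jun 7, 2265 → Jul 7, 2265: 30 days (June has 30).
Jul 7, 2265 → Aug 7, 2265: 31 days (July has 31).
Aug 7, 2265 → Sep 7, 2265: 31 days (August has 31).
Sep 7, 2265 → Oct 7, 2265: 30 days (September has 30).
Oct 7, 2265 → Nov 7, 2265: 31 days (October has 31).
Nov 7, 2265 → Nov 13, 2265: 6 days.
Total: 1347 days.

1347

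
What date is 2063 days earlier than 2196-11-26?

April 4, 2191

−366 (one year; includes Feb 29, 2196) → Nov 26, 2195 (1697 left).
−365 (one year) → Nov 26, 2194 (1332 left).
−365 (one year) → Nov 26, 2193 (967 left).
−365 (one year) → Nov 26, 2192 (602 left).
−366 (one year; includes Feb 29, 2192) → Nov 26, 2191 (236 left).
−26 → Oct 31, 2191 (end of Oct, 31 days; 210 left).
−31 → Sep 30, 2191 (end of Sep, 30 days; 179 left).
−30 → Aug 31, 2191 (end of Aug, 31 days; 149 left).
−31 → Jul 31, 2191 (end of Jul, 31 days; 118 left).
−31 → Jun 30, 2191 (end of Jun, 30 days; 87 left).
−30 → May 31, 2191 (end of May, 31 days; 57 left).
−31 → Apr 30, 2191 (end of Apr, 30 days; 26 left).
−26 → Apr 4, 2191.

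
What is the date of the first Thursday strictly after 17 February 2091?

February 22, 2091

Feb 17, 2091 is a Saturday.
From Saturday to the next Thursday is 5 days.
Feb 17, 2091 + 5 = Feb 22, 2091.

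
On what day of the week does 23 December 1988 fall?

January 1, 1988 is a Friday.
Jan 1, 1988 → Feb 1, 1988: 31 days (January has 31).
Feb 1, 1988 → Mar 1, 1988: 29 days (February has 29).
Mar 1, 1988 → Apr 1, 1988: 31 days (March has 31).
Apr 1, 1988 → May 1, 1988: 30 days (April has 30).
May 1, 1988 → Jun 1, 1988: 31 days (May has 31).
Jun 1, 1988 → Jul 1, 1988: 30 days (June has 30).
Jul 1, 1988 → Aug 1, 1988: 31 days (July has 31).
Aug 1, 1988 → Sep 1, 1988: 31 days (August has 31).
Sep 1, 1988 → Oct 1, 1988: 30 days (September has 30).
Oct 1, 1988 → Nov 1, 1988: 31 days (October has 31).
Nov 1, 1988 → Dec 1, 1988: 30 days (November has 30).
Dec 1, 1988 → Dec 23, 1988: 22 days.
Total: 357 days.
357 mod 7 = 0, so Friday + 0 = Friday.

Friday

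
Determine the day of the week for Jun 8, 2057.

Friday

Doomsday rule: the anchor day for the 2000s is Tuesday. For year 57: 57÷12 = 4 r 9, and 9÷4 = 2, so 4+9+2 = 15.
Tuesday + 15 ≡ Wednesday — that's 2057's doomsday.
In June the doomsday date is Jun 6.
Jun 8 is 2 days after Jun 6; 2 mod 7 = 2, so Wednesday + 2 = Friday.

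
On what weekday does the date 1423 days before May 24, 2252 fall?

Saturday

May 24, 2252 is a Monday.
1423 mod 7 = 2, so 1423 days before a Monday is Monday − 2 = Saturday.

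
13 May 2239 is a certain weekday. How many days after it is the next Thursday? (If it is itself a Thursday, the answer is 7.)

May 13, 2239 is a Monday.
From Monday to the next Thursday is 3 days.

3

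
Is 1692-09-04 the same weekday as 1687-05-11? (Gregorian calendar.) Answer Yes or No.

From May 11, 1687 to Sep 4, 1692 is 1943 days.
1943 mod 7 = 4, so they are different weekdays.
(May 11, 1687 is a Sunday; Sep 4, 1692 is a Thursday.)

No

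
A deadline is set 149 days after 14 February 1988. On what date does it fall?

Feb has 29 days: +16 → Mar 1, 1988 (133 left).
Mar has 31 days: +31 → Apr 1, 1988 (102 left).
Apr has 30 days: +30 → May 1, 1988 (72 left).
May has 31 days: +31 → Jun 1, 1988 (41 left).
Jun has 30 days: +30 → Jul 1, 1988 (11 left).
+11 → Jul 12, 1988.

July 12, 1988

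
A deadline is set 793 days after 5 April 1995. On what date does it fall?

+366 (one year; includes Feb 29, 1996) → Apr 5, 1996 (427 left).
+365 (one year) → Apr 5, 1997 (62 left).
Apr has 30 days: +26 → May 1, 1997 (36 left).
May has 31 days: +31 → Jun 1, 1997 (5 left).
+5 → Jun 6, 1997.

June 6, 1997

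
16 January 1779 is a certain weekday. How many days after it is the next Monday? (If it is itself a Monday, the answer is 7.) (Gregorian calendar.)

2

Jan 16, 1779 is a Saturday.
From Saturday to the next Monday is 2 days.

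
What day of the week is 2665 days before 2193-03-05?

Thursday

First find the weekday of Mar 5, 2193. Doomsday rule: the anchor day for the 2100s is Sunday. For year 93: 93÷12 = 7 r 9, and 9÷4 = 2, so 7+9+2 = 18.
Sunday + 18 ≡ Thursday — that's 2193's doomsday.
In March the doomsday date is Mar 14.
Mar 5 is 9 days before Mar 14; 9 mod 7 = 2, so Thursday − 2 = Tuesday.
2665 mod 7 = 5, so 2665 days before a Tuesday is Tuesday − 5 = Thursday.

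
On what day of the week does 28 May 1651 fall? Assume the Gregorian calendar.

Doomsday rule: the anchor day for the 1600s is Tuesday. For year 51: 51÷12 = 4 r 3, and 3÷4 = 0, so 4+3+0 = 7.
Tuesday + 7 ≡ Tuesday — that's 1651's doomsday.
In May the doomsday date is May 9.
May 28 is 19 days after May 9; 19 mod 7 = 5, so Tuesday + 5 = Sunday.

Sunday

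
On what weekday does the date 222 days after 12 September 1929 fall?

Tuesday

First find the weekday of Sep 12, 1929. Doomsday rule: the anchor day for the 1900s is Wednesday. For year 29: 29÷12 = 2 r 5, and 5÷4 = 1, so 2+5+1 = 8.
Wednesday + 8 ≡ Thursday — that's 1929's doomsday.
In September the doomsday date is Sep 5.
Sep 12 is 7 days after Sep 5; 7 mod 7 = 0, so Thursday + 0 = Thursday.
222 mod 7 = 5, so 222 days after a Thursday is Thursday + 5 = Tuesday.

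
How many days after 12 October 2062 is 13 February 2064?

489

Oct 12, 2062 → Oct 12, 2063: 365 days.
Oct 12, 2063 → Nov 12, 2063: 31 days (October has 31).
Nov 12, 2063 → Dec 12, 2063: 30 days (November has 30).
Dec 12, 2063 → Jan 12, 2064: 31 days (December has 31).
Jan 12, 2064 → Feb 12, 2064: 31 days (January has 31).
Feb 12, 2064 → Feb 13, 2064: 1 days.
Total: 489 days.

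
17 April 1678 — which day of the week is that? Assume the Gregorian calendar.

Sunday

Doomsday rule: the anchor day for the 1600s is Tuesday. For year 78: 78÷12 = 6 r 6, and 6÷4 = 1, so 6+6+1 = 13.
Tuesday + 13 ≡ Monday — that's 1678's doomsday.
In April the doomsday date is Apr 4.
Apr 17 is 13 days after Apr 4; 13 mod 7 = 6, so Monday + 6 = Sunday.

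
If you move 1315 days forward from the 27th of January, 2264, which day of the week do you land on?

First find the weekday of Jan 27, 2264. Doomsday rule: the anchor day for the 2200s is Friday. For year 64: 64÷12 = 5 r 4, and 4÷4 = 1, so 5+4+1 = 10.
Friday + 10 ≡ Monday — that's 2264's doomsday.
In January the doomsday date is Jan 4 (2264 is a leap year (divisible by 4)).
Jan 27 is 23 days after Jan 4; 23 mod 7 = 2, so Monday + 2 = Wednesday.
1315 mod 7 = 6, so 1315 days after a Wednesday is Wednesday + 6 = Tuesday.

Tuesday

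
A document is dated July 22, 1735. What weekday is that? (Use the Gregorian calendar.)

Friday

Doomsday rule: the anchor day for the 1700s is Sunday. For year 35: 35÷12 = 2 r 11, and 11÷4 = 2, so 2+11+2 = 15.
Sunday + 15 ≡ Monday — that's 1735's doomsday.
In July the doomsday date is Jul 11.
Jul 22 is 11 days after Jul 11; 11 mod 7 = 4, so Monday + 4 = Friday.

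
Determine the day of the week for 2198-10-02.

Tuesday

Doomsday rule: the anchor day for the 2100s is Sunday. For year 98: 98÷12 = 8 r 2, and 2÷4 = 0, so 8+2+0 = 10.
Sunday + 10 ≡ Wednesday — that's 2198's doomsday.
In October the doomsday date is Oct 10.
Oct 2 is 8 days before Oct 10; 8 mod 7 = 1, so Wednesday − 1 = Tuesday.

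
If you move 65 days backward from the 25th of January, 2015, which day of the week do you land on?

Jan 25, 2015 is a Sunday.
65 mod 7 = 2, so 65 days before a Sunday is Sunday − 2 = Friday.

Friday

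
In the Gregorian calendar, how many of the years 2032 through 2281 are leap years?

Multiples of 4 in [2032,2281]: 63.
Of those, multiples of 100: 2 (not leap unless ÷400).
Multiples of 400: 0.
Leap years = 63 − 2 + 0 = 61.

61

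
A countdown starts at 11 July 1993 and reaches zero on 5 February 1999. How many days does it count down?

2035

Jul 11, 1993 → Jul 11, 1994: 365 days.
Jul 11, 1994 → Jul 11, 1995: 365 days.
Jul 11, 1995 → Jul 11, 1996: 366 days (Feb 29, 1996 is in that span).
Jul 11, 1996 → Jul 11, 1997: 365 days.
Jul 11, 1997 → Jul 11, 1998: 365 days.
Jul 11, 1998 → Aug 11, 1998: 31 days (July has 31).
Aug 11, 1998 → Sep 11, 1998: 31 days (August has 31).
Sep 11, 1998 → Oct 11, 1998: 30 days (September has 30).
Oct 11, 1998 → Nov 11, 1998: 31 days (October has 31).
Nov 11, 1998 → Dec 11, 1998: 30 days (November has 30).
Dec 11, 1998 → Jan 11, 1999: 31 days (December has 31).
Jan 11, 1999 → Feb 5, 1999: 25 days.
Total: 2035 days.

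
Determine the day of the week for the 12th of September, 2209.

Doomsday rule: the anchor day for the 2200s is Friday. For year 09: 9÷12 = 0 r 9, and 9÷4 = 2, so 0+9+2 = 11.
Friday + 11 ≡ Tuesday — that's 2209's doomsday.
In September the doomsday date is Sep 5.
Sep 12 is 7 days after Sep 5; 7 mod 7 = 0, so Tuesday + 0 = Tuesday.

Tuesday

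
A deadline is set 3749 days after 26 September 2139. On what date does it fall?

December 31, 2149

+366 (one year; includes Feb 29, 2140) → Sep 26, 2140 (3383 left).
+365 (one year) → Sep 26, 2141 (3018 left).
+365 (one year) → Sep 26, 2142 (2653 left).
+365 (one year) → Sep 26, 2143 (2288 left).
+366 (one year; includes Feb 29, 2144) → Sep 26, 2144 (1922 left).
+365 (one year) → Sep 26, 2145 (1557 left).
+365 (one year) → Sep 26, 2146 (1192 left).
+365 (one year) → Sep 26, 2147 (827 left).
+366 (one year; includes Feb 29, 2148) → Sep 26, 2148 (461 left).
+365 (one year) → Sep 26, 2149 (96 left).
Sep has 30 days: +5 → Oct 1, 2149 (91 left).
Oct has 31 days: +31 → Nov 1, 2149 (60 left).
Nov has 30 days: +30 → Dec 1, 2149 (30 left).
+30 → Dec 31, 2149.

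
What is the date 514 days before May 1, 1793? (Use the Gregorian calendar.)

December 4, 1791

−365 (one year) → May 1, 1792 (149 left).
−1 → Apr 30, 1792 (end of Apr, 30 days; 148 left).
−30 → Mar 31, 1792 (end of Mar, 31 days; 118 left).
−31 → Feb 29, 1792 (end of Feb, 29 days; 87 left).
−29 → Jan 31, 1792 (end of Jan, 31 days; 58 left).
−31 → Dec 31, 1791 (end of Dec, 31 days; 27 left).
−27 → Dec 4, 1791.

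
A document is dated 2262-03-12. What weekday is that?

Doomsday rule: the anchor day for the 2200s is Friday. For year 62: 62÷12 = 5 r 2, and 2÷4 = 0, so 5+2+0 = 7.
Friday + 7 ≡ Friday — that's 2262's doomsday.
In March the doomsday date is Mar 14.
Mar 12 is 2 days before Mar 14; 2 mod 7 = 2, so Friday − 2 = Wednesday.

Wednesday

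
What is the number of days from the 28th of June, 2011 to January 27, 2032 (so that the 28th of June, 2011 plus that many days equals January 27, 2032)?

Jun 28, 2011 → Jun 28, 2012: 366 days (Feb 29, 2012 is in that span).
Jun 28, 2012 → Jun 28, 2013: 365 days.
Jun 28, 2013 → Jun 28, 2014: 365 days.
Jun 28, 2014 → Jun 28, 2015: 365 days.
Jun 28, 2015 → Jun 28, 2016: 366 days (Feb 29, 2016 is in that span).
Jun 28, 2016 → Jun 28, 2017: 365 days.
Jun 28, 2017 → Jun 28, 2018: 365 days.
Jun 28, 2018 → Jun 28, 2019: 365 days.
Jun 28, 2019 → Jun 28, 2020: 366 days (Feb 29, 2020 is in that span).
Jun 28, 2020 → Jun 28, 2021: 365 days.
Jun 28, 2021 → Jun 28, 2022: 365 days.
Jun 28, 2022 → Jun 28, 2023: 365 days.
Jun 28, 2023 → Jun 28, 2024: 366 days (Feb 29, 2024 is in that span).
Jun 28, 2024 → Jun 28, 2025: 365 days.
Jun 28, 2025 → Jun 28, 2026: 365 days.
Jun 28, 2026 → Jun 28, 2027: 365 days.
Jun 28, 2027 → Jun 28, 2028: 366 days (Feb 29, 2028 is in that span).
Jun 28, 2028 → Jun 28, 2029: 365 days.
Jun 28, 2029 → Jun 28, 2030: 365 days.
Jun 28, 2030 → Jun 28, 2031: 365 days.
Jun 28, 2031 → Jul 28, 2031: 30 days (June has 30).
Jul 28, 2031 → Aug 28, 2031: 31 days (July has 31).
Aug 28, 2031 → Sep 28, 2031: 31 days (August has 31).
Sep 28, 2031 → Oct 28, 2031: 30 days (September has 30).
Oct 28, 2031 → Nov 28, 2031: 31 days (October has 31).
Nov 28, 2031 → Dec 28, 2031: 30 days (November has 30).
Dec 28, 2031 → Jan 27, 2032: 30 days.
Total: 7518 days.

7518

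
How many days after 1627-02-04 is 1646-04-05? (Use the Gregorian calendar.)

7000

Feb 4, 1627 → Feb 4, 1628: 365 days.
Feb 4, 1628 → Feb 4, 1629: 366 days (Feb 29, 1628 is in that span).
Feb 4, 1629 → Feb 4, 1630: 365 days.
Feb 4, 1630 → Feb 4, 1631: 365 days.
Feb 4, 1631 → Feb 4, 1632: 365 days.
Feb 4, 1632 → Feb 4, 1633: 366 days (Feb 29, 1632 is in that span).
Feb 4, 1633 → Feb 4, 1634: 365 days.
Feb 4, 1634 → Feb 4, 1635: 365 days.
Feb 4, 1635 → Feb 4, 1636: 365 days.
Feb 4, 1636 → Feb 4, 1637: 366 days (Feb 29, 1636 is in that span).
Feb 4, 1637 → Feb 4, 1638: 365 days.
Feb 4, 1638 → Feb 4, 1639: 365 days.
Feb 4, 1639 → Feb 4, 1640: 365 days.
Feb 4, 1640 → Feb 4, 1641: 366 days (Feb 29, 1640 is in that span).
Feb 4, 1641 → Feb 4, 1642: 365 days.
Feb 4, 1642 → Feb 4, 1643: 365 days.
Feb 4, 1643 → Feb 4, 1644: 365 days.
Feb 4, 1644 → Feb 4, 1645: 366 days (Feb 29, 1644 is in that span).
Feb 4, 1645 → Feb 4, 1646: 365 days.
Feb 4, 1646 → Mar 4, 1646: 28 days (February has 28).
Mar 4, 1646 → Apr 4, 1646: 31 days (March has 31).
Apr 4, 1646 → Apr 5, 1646: 1 days.
Total: 7000 days.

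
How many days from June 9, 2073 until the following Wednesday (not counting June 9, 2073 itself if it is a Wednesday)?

Jun 9, 2073 is a Friday.
From Friday to the next Wednesday is 5 days.

5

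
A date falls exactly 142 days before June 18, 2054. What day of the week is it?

Tuesday

Jun 18, 2054 is a Thursday.
142 mod 7 = 2, so 142 days before a Thursday is Thursday − 2 = Tuesday.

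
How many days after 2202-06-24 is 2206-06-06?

1443

Jun 24, 2202 → Jun 24, 2203: 365 days.
Jun 24, 2203 → Jun 24, 2204: 366 days (Feb 29, 2204 is in that span).
Jun 24, 2204 → Jun 24, 2205: 365 days.
Jun 24, 2205 → Jul 24, 2205: 30 days (June has 30).
Jul 24, 2205 → Aug 24, 2205: 31 days (July has 31).
Aug 24, 2205 → Sep 24, 2205: 31 days (August has 31).
Sep 24, 2205 → Oct 24, 2205: 30 days (September has 30).
Oct 24, 2205 → Nov 24, 2205: 31 days (October has 31).
Nov 24, 2205 → Dec 24, 2205: 30 days (November has 30).
Dec 24, 2205 → Jan 24, 2206: 31 days (December has 31).
Jan 24, 2206 → Feb 24, 2206: 31 days (January has 31).
Feb 24, 2206 → Mar 24, 2206: 28 days (February has 28).
Mar 24, 2206 → Apr 24, 2206: 31 days (March has 31).
Apr 24, 2206 → May 24, 2206: 30 days (April has 30).
May 24, 2206 → Jun 6, 2206: 13 days.
Total: 1443 days.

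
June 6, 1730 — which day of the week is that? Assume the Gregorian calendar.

Doomsday rule: the anchor day for the 1700s is Sunday. For year 30: 30÷12 = 2 r 6, and 6÷4 = 1, so 2+6+1 = 9.
Sunday + 9 ≡ Tuesday — that's 1730's doomsday.
In June the doomsday date is Jun 6.
Jun 6 is the doomsday itself: Tuesday.

Tuesday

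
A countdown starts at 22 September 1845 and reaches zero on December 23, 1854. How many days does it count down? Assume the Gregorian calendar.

3379

Sep 22, 1845 → Sep 22, 1846: 365 days.
Sep 22, 1846 → Sep 22, 1847: 365 days.
Sep 22, 1847 → Sep 22, 1848: 366 days (Feb 29, 1848 is in that span).
Sep 22, 1848 → Sep 22, 1849: 365 days.
Sep 22, 1849 → Sep 22, 1850: 365 days.
Sep 22, 1850 → Sep 22, 1851: 365 days.
Sep 22, 1851 → Sep 22, 1852: 366 days (Feb 29, 1852 is in that span).
Sep 22, 1852 → Sep 22, 1853: 365 days.
Sep 22, 1853 → Sep 22, 1854: 365 days.
Sep 22, 1854 → Oct 22, 1854: 30 days (September has 30).
Oct 22, 1854 → Nov 22, 1854: 31 days (October has 31).
Nov 22, 1854 → Dec 22, 1854: 30 days (November has 30).
Dec 22, 1854 → Dec 23, 1854: 1 days.
Total: 3379 days.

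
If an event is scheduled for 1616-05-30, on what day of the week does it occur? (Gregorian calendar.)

Doomsday rule: the anchor day for the 1600s is Tuesday. For year 16: 16÷12 = 1 r 4, and 4÷4 = 1, so 1+4+1 = 6.
Tuesday + 6 ≡ Monday — that's 1616's doomsday.
In May the doomsday date is May 9.
May 30 is 21 days after May 9; 21 mod 7 = 0, so Monday + 0 = Monday.

Monday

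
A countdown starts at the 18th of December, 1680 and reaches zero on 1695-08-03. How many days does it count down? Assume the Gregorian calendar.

5341

Dec 18, 1680 → Dec 18, 1681: 365 days.
Dec 18, 1681 → Dec 18, 1682: 365 days.
Dec 18, 1682 → Dec 18, 1683: 365 days.
Dec 18, 1683 → Dec 18, 1684: 366 days (Feb 29, 1684 is in that span).
Dec 18, 1684 → Dec 18, 1685: 365 days.
Dec 18, 1685 → Dec 18, 1686: 365 days.
Dec 18, 1686 → Dec 18, 1687: 365 days.
Dec 18, 1687 → Dec 18, 1688: 366 days (Feb 29, 1688 is in that span).
Dec 18, 1688 → Dec 18, 1689: 365 days.
Dec 18, 1689 → Dec 18, 1690: 365 days.
Dec 18, 1690 → Dec 18, 1691: 365 days.
Dec 18, 1691 → Dec 18, 1692: 366 days (Feb 29, 1692 is in that span).
Dec 18, 1692 → Dec 18, 1693: 365 days.
Dec 18, 1693 → Dec 18, 1694: 365 days.
Dec 18, 1694 → Jan 18, 1695: 31 days (December has 31).
Jan 18, 1695 → Feb 18, 1695: 31 days (January has 31).
Feb 18, 1695 → Mar 18, 1695: 28 days (February has 28).
Mar 18, 1695 → Apr 18, 1695: 31 days (March has 31).
Apr 18, 1695 → May 18, 1695: 30 days (April has 30).
May 18, 1695 → Jun 18, 1695: 31 days (May has 31).
Jun 18, 1695 → Jul 18, 1695: 30 days (June has 30).
Jul 18, 1695 → Aug 3, 1695: 16 days.
Total: 5341 days.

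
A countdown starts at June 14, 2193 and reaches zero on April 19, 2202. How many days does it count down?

3230

Jun 14, 2193 → Jun 14, 2194: 365 days.
Jun 14, 2194 → Jun 14, 2195: 365 days.
Jun 14, 2195 → Jun 14, 2196: 366 days (Feb 29, 2196 is in that span).
Jun 14, 2196 → Jun 14, 2197: 365 days.
Jun 14, 2197 → Jun 14, 2198: 365 days.
Jun 14, 2198 → Jun 14, 2199: 365 days.
Jun 14, 2199 → Jun 14, 2200: 365 days.
Jun 14, 2200 → Jun 14, 2201: 365 days.
Jun 14, 2201 → Jul 14, 2201: 30 days (June has 30).
Jul 14, 2201 → Aug 14, 2201: 31 days (July has 31).
Aug 14, 2201 → Sep 14, 2201: 31 days (August has 31).
Sep 14, 2201 → Oct 14, 2201: 30 days (September has 30).
Oct 14, 2201 → Nov 14, 2201: 31 days (October has 31).
Nov 14, 2201 → Dec 14, 2201: 30 days (November has 30).
Dec 14, 2201 → Jan 14, 2202: 31 days (December has 31).
Jan 14, 2202 → Feb 14, 2202: 31 days (January has 31).
Feb 14, 2202 → Mar 14, 2202: 28 days (February has 28).
Mar 14, 2202 → Apr 14, 2202: 31 days (March has 31).
Apr 14, 2202 → Apr 19, 2202: 5 days.
Total: 3230 days.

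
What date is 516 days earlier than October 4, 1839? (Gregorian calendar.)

May 6, 1838

−365 (one year) → Oct 4, 1838 (151 left).
−4 → Sep 30, 1838 (end of Sep, 30 days; 147 left).
−30 → Aug 31, 1838 (end of Aug, 31 days; 117 left).
−31 → Jul 31, 1838 (end of Jul, 31 days; 86 left).
−31 → Jun 30, 1838 (end of Jun, 30 days; 55 left).
−30 → May 31, 1838 (end of May, 31 days; 25 left).
−25 → May 6, 1838.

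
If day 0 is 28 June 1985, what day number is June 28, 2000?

Jun 28, 1985 → Jun 28, 1986: 365 days.
Jun 28, 1986 → Jun 28, 1987: 365 days.
Jun 28, 1987 → Jun 28, 1988: 366 days (Feb 29, 1988 is in that span).
Jun 28, 1988 → Jun 28, 1989: 365 days.
Jun 28, 1989 → Jun 28, 1990: 365 days.
Jun 28, 1990 → Jun 28, 1991: 365 days.
Jun 28, 1991 → Jun 28, 1992: 366 days (Feb 29, 1992 is in that span).
Jun 28, 1992 → Jun 28, 1993: 365 days.
Jun 28, 1993 → Jun 28, 1994: 365 days.
Jun 28, 1994 → Jun 28, 1995: 365 days.
Jun 28, 1995 → Jun 28, 1996: 366 days (Feb 29, 1996 is in that span).
Jun 28, 1996 → Jun 28, 1997: 365 days.
Jun 28, 1997 → Jun 28, 1998: 365 days.
Jun 28, 1998 → Jun 28, 1999: 365 days.
Jun 28, 1999 → Jul 28, 1999: 30 days (June has 30).
Jul 28, 1999 → Aug 28, 1999: 31 days (July has 31).
Aug 28, 1999 → Sep 28, 1999: 31 days (August has 31).
Sep 28, 1999 → Oct 28, 1999: 30 days (September has 30).
Oct 28, 1999 → Nov 28, 1999: 31 days (October has 31).
Nov 28, 1999 → Dec 28, 1999: 30 days (November has 30).
Dec 28, 1999 → Jan 28, 2000: 31 days (December has 31).
Jan 28, 2000 → Feb 28, 2000: 31 days (January has 31).
Feb 28, 2000 → Mar 28, 2000: 29 days (February has 29).
Mar 28, 2000 → Apr 28, 2000: 31 days (March has 31).
Apr 28, 2000 → May 28, 2000: 30 days (April has 30).
May 28, 2000 → Jun 28, 2000: 31 days.
Total: 5479 days.

5479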